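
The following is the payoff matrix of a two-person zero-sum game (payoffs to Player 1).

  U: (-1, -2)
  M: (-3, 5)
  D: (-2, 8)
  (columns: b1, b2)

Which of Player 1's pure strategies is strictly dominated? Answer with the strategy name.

M

D gives a strictly higher payoff than M against every column: -2 > -3, 8 > 5.
So M is strictly dominated and Player 1 never plays it.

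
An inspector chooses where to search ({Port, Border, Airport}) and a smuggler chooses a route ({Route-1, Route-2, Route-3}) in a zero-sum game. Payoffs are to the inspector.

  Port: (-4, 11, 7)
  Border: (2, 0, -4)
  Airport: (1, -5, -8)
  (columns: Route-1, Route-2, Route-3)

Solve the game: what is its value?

-2/17

Row minima: Port → -4, Border → -4, Airport → -8; maximin = -4.
Column maxima: Route-1 → 2, Route-2 → 11, Route-3 → 7; minimax = 2.
-4 ≠ 2, so there is no saddle point; optimal play is mixed.
Airport is strictly dominated by Border, so the inspector never plays it.
Route-2 is strictly dominated by Route-3 (it gives the inspector strictly more in every row), so the smuggler never plays it.
On the remaining 2×2 (Port, Border vs Route-1, Route-3):
Let the inspector play Port with probability p. Expected payoff against Route-1: (-4)p + 2(1−p) = −6p + 2; against Route-3: 7p + (-4)(1−p) = 11p − 4.
Setting these equal: −6p + 2 = 11p − 4 ⇒ −17p = -6 ⇒ p = 6/17, and the value is (-6)·(6/17) + 2 = -2/17.
For the smuggler: with q = P(Route-1), equating Port's and Border's payoffs gives −11q + 7 = 6q − 4 ⇒ q = 11/17.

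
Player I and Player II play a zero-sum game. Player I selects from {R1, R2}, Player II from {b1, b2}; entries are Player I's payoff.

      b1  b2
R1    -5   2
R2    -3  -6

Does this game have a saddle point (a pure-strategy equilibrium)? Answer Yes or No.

No

Row minima: R1 → -5, R2 → -6; maximin = -5.
Column maxima: b1 → -3, b2 → 2; minimax = -3.
-5 ≠ -3, so no pure-strategy equilibrium exists.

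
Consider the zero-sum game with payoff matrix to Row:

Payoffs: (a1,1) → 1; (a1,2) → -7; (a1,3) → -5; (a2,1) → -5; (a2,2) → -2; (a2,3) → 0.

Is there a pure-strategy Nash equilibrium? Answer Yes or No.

No

Row minima: a1 → -7, a2 → -5; maximin = -5.
Column maxima: 1 → 1, 2 → -2, 3 → 0; minimax = -2.
-5 ≠ -2, so no pure-strategy equilibrium exists.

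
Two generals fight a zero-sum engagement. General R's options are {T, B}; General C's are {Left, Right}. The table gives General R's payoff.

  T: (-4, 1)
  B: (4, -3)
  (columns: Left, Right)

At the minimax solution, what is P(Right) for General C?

2/3

Row minima: T → -4, B → -3; maximin = -3.
Column maxima: Left → 4, Right → 1; minimax = 1.
-3 ≠ 1, so there is no saddle point; optimal play is mixed.
Let General R play T with probability p. Expected payoff against Left: (-4)p + 4(1−p) = −8p + 4; against Right: 1p + (-3)(1−p) = 4p − 3.
Setting these equal: −8p + 4 = 4p − 3 ⇒ −12p = -7 ⇒ p = 7/12, and the value is (-8)·(7/12) + 4 = -2/3.
For General C: with q = P(Left), equating T's and B's payoffs gives −5q + 1 = 7q − 3 ⇒ q = 1/3.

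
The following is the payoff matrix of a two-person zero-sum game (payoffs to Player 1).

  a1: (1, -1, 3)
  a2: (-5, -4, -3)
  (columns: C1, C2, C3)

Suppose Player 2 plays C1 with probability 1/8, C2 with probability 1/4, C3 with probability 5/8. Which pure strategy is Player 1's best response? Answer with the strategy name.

Expected payoff of a1: (1/8)·1 + (1/4)·(-1) + (5/8)·3 = 7/4.
Expected payoff of a2: (1/8)·(-5) + (1/4)·(-4) + (5/8)·(-3) = -7/2.
The largest is 7/4, so Player 1's best response is a1.

a1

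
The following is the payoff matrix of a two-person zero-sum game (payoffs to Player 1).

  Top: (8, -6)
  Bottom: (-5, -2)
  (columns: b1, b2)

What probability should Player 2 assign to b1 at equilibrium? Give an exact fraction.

Row minima: Top → -6, Bottom → -5; maximin = -5.
Column maxima: b1 → 8, b2 → -2; minimax = -2.
-5 ≠ -2, so there is no saddle point; optimal play is mixed.
Let Player 1 play Top with probability p. Expected payoff against b1: 8p + (-5)(1−p) = 13p − 5; against b2: (-6)p + (-2)(1−p) = −4p − 2.
Setting these equal: 13p − 5 = −4p − 2 ⇒ 17p = 3 ⇒ p = 3/17, and the value is (13)·(3/17) − 5 = -46/17.
For Player 2: with q = P(b1), equating Top's and Bottom's payoffs gives 14q − 6 = −3q − 2 ⇒ q = 4/17.

4/17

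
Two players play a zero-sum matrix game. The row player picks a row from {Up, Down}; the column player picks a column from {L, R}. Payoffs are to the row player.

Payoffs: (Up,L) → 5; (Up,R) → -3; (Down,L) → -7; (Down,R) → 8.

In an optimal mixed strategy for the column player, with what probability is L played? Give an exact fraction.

11/23

Row minima: Up → -3, Down → -7; maximin = -3.
Column maxima: L → 5, R → 8; minimax = 5.
-3 ≠ 5, so there is no saddle point; optimal play is mixed.
Let the row player play Up with probability p. Expected payoff against L: 5p + (-7)(1−p) = 12p − 7; against R: (-3)p + 8(1−p) = −11p + 8.
Setting these equal: 12p − 7 = −11p + 8 ⇒ 23p = 15 ⇒ p = 15/23, and the value is (12)·(15/23) − 7 = 19/23.
For the column player: with q = P(L), equating Up's and Down's payoffs gives 8q − 3 = −15q + 8 ⇒ q = 11/23.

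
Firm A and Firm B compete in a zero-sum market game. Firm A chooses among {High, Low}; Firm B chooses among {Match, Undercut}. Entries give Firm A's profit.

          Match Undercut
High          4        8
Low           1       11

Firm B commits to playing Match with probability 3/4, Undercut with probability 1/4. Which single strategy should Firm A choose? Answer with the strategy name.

Expected payoff of High: (3/4)·4 + (1/4)·8 = 5.
Expected payoff of Low: (3/4)·1 + (1/4)·11 = 7/2.
The largest is 5, so Firm A's best response is High.

High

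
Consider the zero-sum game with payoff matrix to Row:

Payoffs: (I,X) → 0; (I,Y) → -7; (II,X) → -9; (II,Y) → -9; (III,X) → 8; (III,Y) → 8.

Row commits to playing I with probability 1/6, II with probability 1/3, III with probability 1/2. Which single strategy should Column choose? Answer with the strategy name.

Y

If Column plays X, Row's expected payoff is (1/6)·0 + (1/3)·(-9) + (1/2)·8 = 1.
If Column plays Y, Row's expected payoff is (1/6)·(-7) + (1/3)·(-9) + (1/2)·8 = -1/6.
Column minimizes Row's payoff; the smallest is -1/6, so the best response is Y.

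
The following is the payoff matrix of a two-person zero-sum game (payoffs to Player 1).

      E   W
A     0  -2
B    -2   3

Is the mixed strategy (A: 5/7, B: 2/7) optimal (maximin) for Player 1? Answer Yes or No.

Against E this mix gives (5/7)·0 + (2/7)·(-2) = -4/7.
Against W this mix gives (5/7)·(-2) + (2/7)·3 = -4/7.
All of Player 2's active replies (E, W) yield -4/7, and no column does worse for Player 1. The mix makes Player 2 indifferent and guarantees -4/7, so it is optimal.

Yes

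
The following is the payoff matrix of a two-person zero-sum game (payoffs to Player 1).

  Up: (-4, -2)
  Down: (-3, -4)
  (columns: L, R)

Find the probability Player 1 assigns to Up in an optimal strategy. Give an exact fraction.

1/3

Row minima: Up → -4, Down → -4; maximin = -4.
Column maxima: L → -3, R → -2; minimax = -3.
-4 ≠ -3, so there is no saddle point; optimal play is mixed.
Let Player 1 play Up with probability p. Expected payoff against L: (-4)p + (-3)(1−p) = −p − 3; against R: (-2)p + (-4)(1−p) = 2p − 4.
Setting these equal: −p − 3 = 2p − 4 ⇒ −3p = -1 ⇒ p = 1/3, and the value is (-1)·(1/3) − 3 = -10/3.
For Player 2: with q = P(L), equating Up's and Down's payoffs gives −2q − 2 = q − 4 ⇒ q = 2/3.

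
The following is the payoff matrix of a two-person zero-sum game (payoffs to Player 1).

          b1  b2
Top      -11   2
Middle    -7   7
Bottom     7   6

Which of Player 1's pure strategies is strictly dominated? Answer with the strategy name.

Top

Middle gives a strictly higher payoff than Top against every column: -7 > -11, 7 > 2.
So Top is strictly dominated and Player 1 never plays it.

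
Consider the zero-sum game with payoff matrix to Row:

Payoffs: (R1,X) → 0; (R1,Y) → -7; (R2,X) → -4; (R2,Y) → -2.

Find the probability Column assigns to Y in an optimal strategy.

4/9

Row minima: R1 → -7, R2 → -4; maximin = -4.
Column maxima: X → 0, Y → -2; minimax = -2.
-4 ≠ -2, so there is no saddle point; optimal play is mixed.
Let Row play R1 with probability p. Expected payoff against X: 0p + (-4)(1−p) = 4p − 4; against Y: (-7)p + (-2)(1−p) = −5p − 2.
Setting these equal: 4p − 4 = −5p − 2 ⇒ 9p = 2 ⇒ p = 2/9, and the value is (4)·(2/9) − 4 = -28/9.
For Column: with q = P(X), equating R1's and R2's payoffs gives 7q − 7 = −2q − 2 ⇒ q = 5/9.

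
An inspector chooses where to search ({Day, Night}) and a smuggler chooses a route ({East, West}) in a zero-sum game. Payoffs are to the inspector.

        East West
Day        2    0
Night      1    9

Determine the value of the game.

Row minima: Day → 0, Night → 1; maximin = 1.
Column maxima: East → 2, West → 9; minimax = 2.
1 ≠ 2, so there is no saddle point; optimal play is mixed.
Let the inspector play Day with probability p. Expected payoff against East: 2p + 1(1−p) = p + 1; against West: 0p + 9(1−p) = −9p + 9.
Setting these equal: p + 1 = −9p + 9 ⇒ 10p = 8 ⇒ p = 4/5, and the value is (1)·(4/5) + 1 = 9/5.
For the smuggler: with q = P(East), equating Day's and Night's payoffs gives 2q = −8q + 9 ⇒ q = 9/10.

9/5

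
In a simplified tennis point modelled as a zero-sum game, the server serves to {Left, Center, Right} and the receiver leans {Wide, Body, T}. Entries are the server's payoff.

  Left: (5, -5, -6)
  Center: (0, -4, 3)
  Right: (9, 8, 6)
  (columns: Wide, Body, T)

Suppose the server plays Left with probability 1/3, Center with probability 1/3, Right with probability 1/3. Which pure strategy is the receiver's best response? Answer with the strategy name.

If the receiver plays Wide, the server's expected payoff is (1/3)·5 + (1/3)·0 + (1/3)·9 = 14/3.
If the receiver plays Body, the server's expected payoff is (1/3)·(-5) + (1/3)·(-4) + (1/3)·8 = -1/3.
If the receiver plays T, the server's expected payoff is (1/3)·(-6) + (1/3)·3 + (1/3)·6 = 1.
The receiver minimizes the server's payoff; the smallest is -1/3, so the best response is Body.

Body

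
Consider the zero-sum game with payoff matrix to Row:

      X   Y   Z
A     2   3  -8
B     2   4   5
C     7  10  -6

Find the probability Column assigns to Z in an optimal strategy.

Row minima: A → -8, B → 2, C → -6; maximin = 2.
Column maxima: X → 7, Y → 10, Z → 5; minimax = 5.
2 ≠ 5, so there is no saddle point; optimal play is mixed.
A is strictly dominated by C, so Row never plays it.
Y is strictly dominated by X (it gives Row strictly more in every row), so Column never plays it.
On the remaining 2×2 (B, C vs X, Z):
Let Row play B with probability p. Expected payoff against X: 2p + 7(1−p) = −5p + 7; against Z: 5p + (-6)(1−p) = 11p − 6.
Setting these equal: −5p + 7 = 11p − 6 ⇒ −16p = -13 ⇒ p = 13/16, and the value is (-5)·(13/16) + 7 = 47/16.
For Column: with q = P(X), equating B's and C's payoffs gives −3q + 5 = 13q − 6 ⇒ q = 11/16.

5/16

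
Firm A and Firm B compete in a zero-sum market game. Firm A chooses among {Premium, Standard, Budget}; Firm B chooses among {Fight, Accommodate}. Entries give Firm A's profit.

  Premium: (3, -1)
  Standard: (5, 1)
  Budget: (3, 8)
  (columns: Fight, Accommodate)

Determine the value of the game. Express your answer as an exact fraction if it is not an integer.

37/9

Row minima: Premium → -1, Standard → 1, Budget → 3; maximin = 3.
Column maxima: Fight → 5, Accommodate → 8; minimax = 5.
3 ≠ 5, so there is no saddle point; optimal play is mixed.
Premium is strictly dominated by Standard, so Firm A never plays it.
On the remaining 2×2 (Standard, Budget vs Fight, Accommodate):
Let Firm A play Standard with probability p. Expected payoff against Fight: 5p + 3(1−p) = 2p + 3; against Accommodate: 1p + 8(1−p) = −7p + 8.
Setting these equal: 2p + 3 = −7p + 8 ⇒ 9p = 5 ⇒ p = 5/9, and the value is (2)·(5/9) + 3 = 37/9.
For Firm B: with q = P(Fight), equating Standard's and Budget's payoffs gives 4q + 1 = −5q + 8 ⇒ q = 7/9.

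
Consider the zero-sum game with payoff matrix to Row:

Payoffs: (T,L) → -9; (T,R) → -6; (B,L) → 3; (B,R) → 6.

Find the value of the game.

Row minima: T → -9, B → 3; maximin = 3.
Column maxima: L → 3, R → 6; minimax = 3.
Since maximin = minimax = 3, there is a saddle point and the value is 3.

3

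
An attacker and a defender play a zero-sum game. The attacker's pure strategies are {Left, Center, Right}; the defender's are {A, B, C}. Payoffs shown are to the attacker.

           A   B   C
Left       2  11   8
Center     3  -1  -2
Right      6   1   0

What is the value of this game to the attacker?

Row minima: Left → 2, Center → -2, Right → 0; maximin = 2.
Column maxima: A → 6, B → 11, C → 8; minimax = 6.
2 ≠ 6, so there is no saddle point; optimal play is mixed.
Center is strictly dominated by Right, so the attacker never plays it.
B is strictly dominated by C (it gives the attacker strictly more in every row), so the defender never plays it.
On the remaining 2×2 (Left, Right vs A, C):
Let the attacker play Left with probability p. Expected payoff against A: 2p + 6(1−p) = −4p + 6; against C: 8p + 0(1−p) = 8p.
Setting these equal: −4p + 6 = 8p ⇒ −12p = -6 ⇒ p = 1/2, and the value is (-4)·(1/2) + 6 = 4.
For the defender: with q = P(A), equating Left's and Right's payoffs gives −6q + 8 = 6q ⇒ q = 2/3.

4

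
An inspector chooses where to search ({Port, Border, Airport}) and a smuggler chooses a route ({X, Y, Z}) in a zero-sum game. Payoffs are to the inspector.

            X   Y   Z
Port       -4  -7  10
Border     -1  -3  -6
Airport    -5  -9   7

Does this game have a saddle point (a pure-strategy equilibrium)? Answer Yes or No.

Row minima: Port → -7, Border → -6, Airport → -9; maximin = -6.
Column maxima: X → -1, Y → -3, Z → 10; minimax = -3.
-6 ≠ -3, so no pure-strategy equilibrium exists.

No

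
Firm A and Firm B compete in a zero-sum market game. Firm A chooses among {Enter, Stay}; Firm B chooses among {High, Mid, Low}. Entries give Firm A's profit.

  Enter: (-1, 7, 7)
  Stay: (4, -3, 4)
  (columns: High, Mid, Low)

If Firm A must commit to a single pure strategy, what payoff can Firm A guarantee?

Row minima: Enter → -1, Stay → -3.
The best of these is -1.

-1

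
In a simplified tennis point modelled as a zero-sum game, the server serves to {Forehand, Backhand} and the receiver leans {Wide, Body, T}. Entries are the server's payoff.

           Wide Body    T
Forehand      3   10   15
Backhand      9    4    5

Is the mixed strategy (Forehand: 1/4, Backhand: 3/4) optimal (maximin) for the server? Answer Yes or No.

Against Wide this mix gives (1/4)·3 + (3/4)·9 = 15/2.
Against Body this mix gives (1/4)·10 + (3/4)·4 = 11/2.
Against T this mix gives (1/4)·15 + (3/4)·5 = 15/2.
The receiver will play Body, holding the server to 11/2. Shifting weight toward the row that does better against Body would raise this floor (the equalizing mix achieves 13/2 against both Body and Wide), so the proposed strategy is not optimal.

No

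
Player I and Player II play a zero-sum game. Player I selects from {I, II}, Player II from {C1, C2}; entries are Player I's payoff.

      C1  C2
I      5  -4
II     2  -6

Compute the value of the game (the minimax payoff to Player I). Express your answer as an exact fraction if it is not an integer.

Row minima: I → -4, II → -6; maximin = -4.
Column maxima: C1 → 5, C2 → -4; minimax = -4.
Since maximin = minimax = -4, there is a saddle point and the value is -4.

-4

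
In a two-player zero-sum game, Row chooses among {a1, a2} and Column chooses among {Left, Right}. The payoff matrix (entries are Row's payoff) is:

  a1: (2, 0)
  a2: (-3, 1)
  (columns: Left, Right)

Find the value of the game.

1/3

Row minima: a1 → 0, a2 → -3; maximin = 0.
Column maxima: Left → 2, Right → 1; minimax = 1.
0 ≠ 1, so there is no saddle point; optimal play is mixed.
Let Row play a1 with probability p. Expected payoff against Left: 2p + (-3)(1−p) = 5p − 3; against Right: 0p + 1(1−p) = −p + 1.
Setting these equal: 5p − 3 = −p + 1 ⇒ 6p = 4 ⇒ p = 2/3, and the value is (5)·(2/3) − 3 = 1/3.
For Column: with q = P(Left), equating a1's and a2's payoffs gives 2q = −4q + 1 ⇒ q = 1/6.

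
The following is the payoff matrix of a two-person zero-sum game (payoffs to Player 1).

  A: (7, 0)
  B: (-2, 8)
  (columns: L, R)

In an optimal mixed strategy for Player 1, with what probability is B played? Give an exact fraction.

7/17

Row minima: A → 0, B → -2; maximin = 0.
Column maxima: L → 7, R → 8; minimax = 7.
0 ≠ 7, so there is no saddle point; optimal play is mixed.
Let Player 1 play A with probability p. Expected payoff against L: 7p + (-2)(1−p) = 9p − 2; against R: 0p + 8(1−p) = −8p + 8.
Setting these equal: 9p − 2 = −8p + 8 ⇒ 17p = 10 ⇒ p = 10/17, and the value is (9)·(10/17) − 2 = 56/17.
For Player 2: with q = P(L), equating A's and B's payoffs gives 7q = −10q + 8 ⇒ q = 8/17.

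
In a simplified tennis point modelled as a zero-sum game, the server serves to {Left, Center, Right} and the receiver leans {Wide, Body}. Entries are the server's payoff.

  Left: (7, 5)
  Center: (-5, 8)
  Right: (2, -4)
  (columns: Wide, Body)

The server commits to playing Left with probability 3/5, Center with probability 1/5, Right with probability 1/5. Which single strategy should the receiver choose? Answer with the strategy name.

Wide

If the receiver plays Wide, the server's expected payoff is (3/5)·7 + (1/5)·(-5) + (1/5)·2 = 18/5.
If the receiver plays Body, the server's expected payoff is (3/5)·5 + (1/5)·8 + (1/5)·(-4) = 19/5.
The receiver minimizes the server's payoff; the smallest is 18/5, so the best response is Wide.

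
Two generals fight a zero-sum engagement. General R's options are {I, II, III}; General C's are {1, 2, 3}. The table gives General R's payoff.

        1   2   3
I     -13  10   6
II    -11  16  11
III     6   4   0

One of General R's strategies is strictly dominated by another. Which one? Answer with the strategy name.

I

II gives a strictly higher payoff than I against every column: -11 > -13, 16 > 10, 11 > 6.
So I is strictly dominated and General R never plays it.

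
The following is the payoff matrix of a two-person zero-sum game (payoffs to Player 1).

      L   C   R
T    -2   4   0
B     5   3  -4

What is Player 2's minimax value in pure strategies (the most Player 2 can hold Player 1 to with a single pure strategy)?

0

Column maxima: L → 5, C → 4, R → 0.
The smallest of these is 0.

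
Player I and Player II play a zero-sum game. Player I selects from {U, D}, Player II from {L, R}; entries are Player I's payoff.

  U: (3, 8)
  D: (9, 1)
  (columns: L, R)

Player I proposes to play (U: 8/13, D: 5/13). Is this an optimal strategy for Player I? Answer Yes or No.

Yes

Against L this mix gives (8/13)·3 + (5/13)·9 = 69/13.
Against R this mix gives (8/13)·8 + (5/13)·1 = 69/13.
All of Player II's active replies (L, R) yield 69/13, and no column does worse for Player I. The mix makes Player II indifferent and guarantees 69/13, so it is optimal.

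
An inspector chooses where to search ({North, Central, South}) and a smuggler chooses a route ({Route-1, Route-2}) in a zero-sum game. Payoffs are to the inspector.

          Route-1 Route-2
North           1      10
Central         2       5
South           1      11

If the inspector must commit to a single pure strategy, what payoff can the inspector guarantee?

2

Row minima: North → 1, Central → 2, South → 1.
The best of these is 2.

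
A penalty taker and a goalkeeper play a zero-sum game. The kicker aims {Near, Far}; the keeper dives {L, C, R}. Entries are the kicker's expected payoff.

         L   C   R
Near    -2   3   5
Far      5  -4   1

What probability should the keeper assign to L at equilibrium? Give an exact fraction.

1/2

Row minima: Near → -2, Far → -4; maximin = -2.
Column maxima: L → 5, C → 3, R → 5; minimax = 3.
-2 ≠ 3, so there is no saddle point; optimal play is mixed.
R is strictly dominated by C (it gives the kicker strictly more in every row), so the keeper never plays it.
On the remaining 2×2 (Near, Far vs L, C):
Let the kicker play Near with probability p. Expected payoff against L: (-2)p + 5(1−p) = −7p + 5; against C: 3p + (-4)(1−p) = 7p − 4.
Setting these equal: −7p + 5 = 7p − 4 ⇒ −14p = -9 ⇒ p = 9/14, and the value is (-7)·(9/14) + 5 = 1/2.
For the keeper: with q = P(L), equating Near's and Far's payoffs gives −5q + 3 = 9q − 4 ⇒ q = 1/2.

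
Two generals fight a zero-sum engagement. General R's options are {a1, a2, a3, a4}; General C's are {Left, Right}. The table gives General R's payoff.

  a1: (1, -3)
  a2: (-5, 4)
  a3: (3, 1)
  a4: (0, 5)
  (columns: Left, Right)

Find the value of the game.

Row minima: a1 → -3, a2 → -5, a3 → 1, a4 → 0; maximin = 1.
Column maxima: Left → 3, Right → 5; minimax = 3.
1 ≠ 3, so there is no saddle point; optimal play is mixed.
a1 is strictly dominated by a3, so General R never plays it.
a2 is strictly dominated by a4, so General R never plays it.
On the remaining 2×2 (a3, a4 vs Left, Right):
Let General R play a3 with probability p. Expected payoff against Left: 3p + 0(1−p) = 3p; against Right: 1p + 5(1−p) = −4p + 5.
Setting these equal: 3p = −4p + 5 ⇒ 7p = 5 ⇒ p = 5/7, and the value is (3)·(5/7) = 15/7.
For General C: with q = P(Left), equating a3's and a4's payoffs gives 2q + 1 = −5q + 5 ⇒ q = 4/7.

15/7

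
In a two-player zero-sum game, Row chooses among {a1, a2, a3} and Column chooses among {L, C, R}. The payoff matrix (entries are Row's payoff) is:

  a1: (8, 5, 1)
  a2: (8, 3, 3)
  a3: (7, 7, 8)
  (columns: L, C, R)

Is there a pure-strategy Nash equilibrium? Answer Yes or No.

Row minima: a1 → 1, a2 → 3, a3 → 7; maximin = 7.
Column maxima: L → 8, C → 7, R → 8; minimax = 7.
maximin = minimax = 7, so a saddle point exists.

Yes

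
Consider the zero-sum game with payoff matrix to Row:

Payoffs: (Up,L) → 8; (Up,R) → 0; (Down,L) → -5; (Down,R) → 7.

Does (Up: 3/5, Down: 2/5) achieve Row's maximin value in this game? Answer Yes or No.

Yes

Against L this mix gives (3/5)·8 + (2/5)·(-5) = 14/5.
Against R this mix gives (3/5)·0 + (2/5)·7 = 14/5.
All of Column's active replies (L, R) yield 14/5, and no column does worse for Row. The mix makes Column indifferent and guarantees 14/5, so it is optimal.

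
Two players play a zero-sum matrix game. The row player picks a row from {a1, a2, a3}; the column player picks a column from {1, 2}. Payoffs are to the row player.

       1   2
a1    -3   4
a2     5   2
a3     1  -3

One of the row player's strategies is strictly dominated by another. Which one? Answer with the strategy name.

a2 gives a strictly higher payoff than a3 against every column: 5 > 1, 2 > -3.
So a3 is strictly dominated and the row player never plays it.

a3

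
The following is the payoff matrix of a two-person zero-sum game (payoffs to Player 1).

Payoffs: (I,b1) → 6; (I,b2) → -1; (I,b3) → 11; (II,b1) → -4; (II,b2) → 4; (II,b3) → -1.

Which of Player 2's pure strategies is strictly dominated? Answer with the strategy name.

b3

b1 holds Player 1's payoff strictly below b3 in every row: 6 < 11, -4 < -1.
So b3 is strictly dominated for Player 2.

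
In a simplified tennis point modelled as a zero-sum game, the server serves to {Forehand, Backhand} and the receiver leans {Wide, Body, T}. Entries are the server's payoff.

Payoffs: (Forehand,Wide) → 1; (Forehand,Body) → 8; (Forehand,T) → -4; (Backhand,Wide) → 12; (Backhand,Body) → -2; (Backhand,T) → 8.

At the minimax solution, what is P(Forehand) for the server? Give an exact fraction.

Row minima: Forehand → -4, Backhand → -2; maximin = -2.
Column maxima: Wide → 12, Body → 8, T → 8; minimax = 8.
-2 ≠ 8, so there is no saddle point; optimal play is mixed.
Wide is strictly dominated by T (it gives the server strictly more in every row), so the receiver never plays it.
On the remaining 2×2 (Forehand, Backhand vs Body, T):
Let the server play Forehand with probability p. Expected payoff against Body: 8p + (-2)(1−p) = 10p − 2; against T: (-4)p + 8(1−p) = −12p + 8.
Setting these equal: 10p − 2 = −12p + 8 ⇒ 22p = 10 ⇒ p = 5/11, and the value is (10)·(5/11) − 2 = 28/11.
For the receiver: with q = P(Body), equating Forehand's and Backhand's payoffs gives 12q − 4 = −10q + 8 ⇒ q = 6/11.

5/11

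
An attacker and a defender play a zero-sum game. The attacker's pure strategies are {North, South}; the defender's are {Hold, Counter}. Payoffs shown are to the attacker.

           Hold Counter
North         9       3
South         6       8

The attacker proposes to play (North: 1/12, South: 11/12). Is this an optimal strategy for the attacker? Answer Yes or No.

Against Hold this mix gives (1/12)·9 + (11/12)·6 = 25/4.
Against Counter this mix gives (1/12)·3 + (11/12)·8 = 91/12.
The defender will play Hold, holding the attacker to 25/4. Shifting weight toward the row that does better against Hold would raise this floor (the equalizing mix achieves 27/4 against both Hold and Counter), so the proposed strategy is not optimal.

No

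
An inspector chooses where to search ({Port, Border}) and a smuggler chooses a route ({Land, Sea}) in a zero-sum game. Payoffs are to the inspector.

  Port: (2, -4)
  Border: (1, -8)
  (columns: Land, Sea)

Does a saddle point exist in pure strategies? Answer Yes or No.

Row minima: Port → -4, Border → -8; maximin = -4.
Column maxima: Land → 2, Sea → -4; minimax = -4.
maximin = minimax = -4, so a saddle point exists.

Yes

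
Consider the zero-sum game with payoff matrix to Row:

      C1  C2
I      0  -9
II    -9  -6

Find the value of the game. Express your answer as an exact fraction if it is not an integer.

Row minima: I → -9, II → -9; maximin = -9.
Column maxima: C1 → 0, C2 → -6; minimax = -6.
-9 ≠ -6, so there is no saddle point; optimal play is mixed.
Let Row play I with probability p. Expected payoff against C1: 0p + (-9)(1−p) = 9p − 9; against C2: (-9)p + (-6)(1−p) = −3p − 6.
Setting these equal: 9p − 9 = −3p − 6 ⇒ 12p = 3 ⇒ p = 1/4, and the value is (9)·(1/4) − 9 = -27/4.
For Column: with q = P(C1), equating I's and II's payoffs gives 9q − 9 = −3q − 6 ⇒ q = 1/4.

-27/4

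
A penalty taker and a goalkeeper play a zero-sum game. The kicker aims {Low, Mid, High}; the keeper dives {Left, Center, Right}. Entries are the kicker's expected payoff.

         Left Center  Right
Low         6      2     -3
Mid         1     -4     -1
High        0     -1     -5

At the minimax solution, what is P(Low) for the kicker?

Row minima: Low → -3, Mid → -4, High → -5; maximin = -3.
Column maxima: Left → 6, Center → 2, Right → -1; minimax = -1.
-3 ≠ -1, so there is no saddle point; optimal play is mixed.
High is strictly dominated by Low, so the kicker never plays it.
Left is strictly dominated by Center (it gives the kicker strictly more in every row), so the keeper never plays it.
On the remaining 2×2 (Low, Mid vs Center, Right):
Let the kicker play Low with probability p. Expected payoff against Center: 2p + (-4)(1−p) = 6p − 4; against Right: (-3)p + (-1)(1−p) = −2p − 1.
Setting these equal: 6p − 4 = −2p − 1 ⇒ 8p = 3 ⇒ p = 3/8, and the value is (6)·(3/8) − 4 = -7/4.
For the keeper: with q = P(Center), equating Low's and Mid's payoffs gives 5q − 3 = −3q − 1 ⇒ q = 1/4.

3/8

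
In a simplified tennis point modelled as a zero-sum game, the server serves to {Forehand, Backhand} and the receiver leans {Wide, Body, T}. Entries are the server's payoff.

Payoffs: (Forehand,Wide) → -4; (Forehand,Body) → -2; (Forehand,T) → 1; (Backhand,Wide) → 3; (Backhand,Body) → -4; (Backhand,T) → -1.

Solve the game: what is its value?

-22/9

Row minima: Forehand → -4, Backhand → -4; maximin = -4.
Column maxima: Wide → 3, Body → -2, T → 1; minimax = -2.
-4 ≠ -2, so there is no saddle point; optimal play is mixed.
T is strictly dominated by Body (it gives the server strictly more in every row), so the receiver never plays it.
On the remaining 2×2 (Forehand, Backhand vs Wide, Body):
Let the server play Forehand with probability p. Expected payoff against Wide: (-4)p + 3(1−p) = −7p + 3; against Body: (-2)p + (-4)(1−p) = 2p − 4.
Setting these equal: −7p + 3 = 2p − 4 ⇒ −9p = -7 ⇒ p = 7/9, and the value is (-7)·(7/9) + 3 = -22/9.
For the receiver: with q = P(Wide), equating Forehand's and Backhand's payoffs gives −2q − 2 = 7q − 4 ⇒ q = 2/9.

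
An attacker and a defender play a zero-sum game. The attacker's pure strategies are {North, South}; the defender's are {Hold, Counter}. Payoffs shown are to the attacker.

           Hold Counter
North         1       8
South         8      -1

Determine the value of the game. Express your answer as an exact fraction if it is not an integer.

Row minima: North → 1, South → -1; maximin = 1.
Column maxima: Hold → 8, Counter → 8; minimax = 8.
1 ≠ 8, so there is no saddle point; optimal play is mixed.
Let the attacker play North with probability p. Expected payoff against Hold: 1p + 8(1−p) = −7p + 8; against Counter: 8p + (-1)(1−p) = 9p − 1.
Setting these equal: −7p + 8 = 9p − 1 ⇒ −16p = -9 ⇒ p = 9/16, and the value is (-7)·(9/16) + 8 = 65/16.
For the defender: with q = P(Hold), equating North's and South's payoffs gives −7q + 8 = 9q − 1 ⇒ q = 9/16.

65/16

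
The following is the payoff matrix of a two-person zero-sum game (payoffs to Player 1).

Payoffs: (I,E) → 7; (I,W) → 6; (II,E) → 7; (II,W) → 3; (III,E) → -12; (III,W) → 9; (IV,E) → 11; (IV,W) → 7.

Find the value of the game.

Row minima: I → 6, II → 3, III → -12, IV → 7; maximin = 7.
Column maxima: E → 11, W → 9; minimax = 9.
7 ≠ 9, so there is no saddle point; optimal play is mixed.
I is strictly dominated by IV, so Player 1 never plays it.
II is strictly dominated by IV, so Player 1 never plays it.
On the remaining 2×2 (III, IV vs E, W):
Let Player 1 play III with probability p. Expected payoff against E: (-12)p + 11(1−p) = −23p + 11; against W: 9p + 7(1−p) = 2p + 7.
Setting these equal: −23p + 11 = 2p + 7 ⇒ −25p = -4 ⇒ p = 4/25, and the value is (-23)·(4/25) + 11 = 183/25.
For Player 2: with q = P(E), equating III's and IV's payoffs gives −21q + 9 = 4q + 7 ⇒ q = 2/25.

183/25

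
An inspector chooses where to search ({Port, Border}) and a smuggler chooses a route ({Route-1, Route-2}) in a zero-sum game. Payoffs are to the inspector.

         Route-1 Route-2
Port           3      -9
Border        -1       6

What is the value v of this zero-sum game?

Row minima: Port → -9, Border → -1; maximin = -1.
Column maxima: Route-1 → 3, Route-2 → 6; minimax = 3.
-1 ≠ 3, so there is no saddle point; optimal play is mixed.
Let the inspector play Port with probability p. Expected payoff against Route-1: 3p + (-1)(1−p) = 4p − 1; against Route-2: (-9)p + 6(1−p) = −15p + 6.
Setting these equal: 4p − 1 = −15p + 6 ⇒ 19p = 7 ⇒ p = 7/19, and the value is (4)·(7/19) − 1 = 9/19.
For the smuggler: with q = P(Route-1), equating Port's and Border's payoffs gives 12q − 9 = −7q + 6 ⇒ q = 15/19.

9/19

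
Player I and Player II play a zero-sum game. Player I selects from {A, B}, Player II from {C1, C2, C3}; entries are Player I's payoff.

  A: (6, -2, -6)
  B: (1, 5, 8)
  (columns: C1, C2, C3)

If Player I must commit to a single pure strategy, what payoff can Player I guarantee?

1

Row minima: A → -6, B → 1.
The best of these is 1.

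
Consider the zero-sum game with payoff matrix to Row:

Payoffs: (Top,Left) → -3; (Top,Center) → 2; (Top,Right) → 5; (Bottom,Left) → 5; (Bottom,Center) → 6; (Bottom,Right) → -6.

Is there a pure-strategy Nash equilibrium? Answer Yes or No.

Row minima: Top → -3, Bottom → -6; maximin = -3.
Column maxima: Left → 5, Center → 6, Right → 5; minimax = 5.
-3 ≠ 5, so no pure-strategy equilibrium exists.

No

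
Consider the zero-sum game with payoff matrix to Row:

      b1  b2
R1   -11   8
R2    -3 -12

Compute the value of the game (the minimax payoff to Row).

Row minima: R1 → -11, R2 → -12; maximin = -11.
Column maxima: b1 → -3, b2 → 8; minimax = -3.
-11 ≠ -3, so there is no saddle point; optimal play is mixed.
Let Row play R1 with probability p. Expected payoff against b1: (-11)p + (-3)(1−p) = −8p − 3; against b2: 8p + (-12)(1−p) = 20p − 12.
Setting these equal: −8p − 3 = 20p − 12 ⇒ −28p = -9 ⇒ p = 9/28, and the value is (-8)·(9/28) − 3 = -39/7.
For Column: with q = P(b1), equating R1's and R2's payoffs gives −19q + 8 = 9q − 12 ⇒ q = 5/7.

-39/7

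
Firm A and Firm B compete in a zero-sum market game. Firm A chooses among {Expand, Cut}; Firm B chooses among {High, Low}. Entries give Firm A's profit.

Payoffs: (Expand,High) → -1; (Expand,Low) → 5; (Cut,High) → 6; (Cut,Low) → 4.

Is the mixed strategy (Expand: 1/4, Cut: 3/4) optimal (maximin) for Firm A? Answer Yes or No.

Against High this mix gives (1/4)·(-1) + (3/4)·6 = 17/4.
Against Low this mix gives (1/4)·5 + (3/4)·4 = 17/4.
All of Firm B's active replies (High, Low) yield 17/4, and no column does worse for Firm A. The mix makes Firm B indifferent and guarantees 17/4, so it is optimal.

Yes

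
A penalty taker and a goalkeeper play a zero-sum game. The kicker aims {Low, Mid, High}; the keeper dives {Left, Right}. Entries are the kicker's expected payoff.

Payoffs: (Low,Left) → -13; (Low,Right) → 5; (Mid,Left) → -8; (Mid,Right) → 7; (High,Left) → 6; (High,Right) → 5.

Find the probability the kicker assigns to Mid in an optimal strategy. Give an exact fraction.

1/16

Row minima: Low → -13, Mid → -8, High → 5; maximin = 5.
Column maxima: Left → 6, Right → 7; minimax = 6.
5 ≠ 6, so there is no saddle point; optimal play is mixed.
Low is strictly dominated by Mid, so the kicker never plays it.
On the remaining 2×2 (Mid, High vs Left, Right):
Let the kicker play Mid with probability p. Expected payoff against Left: (-8)p + 6(1−p) = −14p + 6; against Right: 7p + 5(1−p) = 2p + 5.
Setting these equal: −14p + 6 = 2p + 5 ⇒ −16p = -1 ⇒ p = 1/16, and the value is (-14)·(1/16) + 6 = 41/8.
For the keeper: with q = P(Left), equating Mid's and High's payoffs gives −15q + 7 = q + 5 ⇒ q = 1/8.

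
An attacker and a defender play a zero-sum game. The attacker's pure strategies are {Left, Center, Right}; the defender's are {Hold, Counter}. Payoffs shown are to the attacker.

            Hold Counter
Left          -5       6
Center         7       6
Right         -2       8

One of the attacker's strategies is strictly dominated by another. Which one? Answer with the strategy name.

Left

Right gives a strictly higher payoff than Left against every column: -2 > -5, 8 > 6.
So Left is strictly dominated and the attacker never plays it.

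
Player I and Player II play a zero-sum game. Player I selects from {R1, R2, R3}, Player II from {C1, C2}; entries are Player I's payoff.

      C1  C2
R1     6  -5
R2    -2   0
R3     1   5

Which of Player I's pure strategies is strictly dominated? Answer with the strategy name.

R2

R3 gives a strictly higher payoff than R2 against every column: 1 > -2, 5 > 0.
So R2 is strictly dominated and Player I never plays it.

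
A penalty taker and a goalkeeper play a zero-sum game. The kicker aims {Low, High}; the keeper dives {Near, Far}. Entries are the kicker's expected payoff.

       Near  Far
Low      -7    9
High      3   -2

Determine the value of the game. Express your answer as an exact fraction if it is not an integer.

13/21

Row minima: Low → -7, High → -2; maximin = -2.
Column maxima: Near → 3, Far → 9; minimax = 3.
-2 ≠ 3, so there is no saddle point; optimal play is mixed.
Let the kicker play Low with probability p. Expected payoff against Near: (-7)p + 3(1−p) = −10p + 3; against Far: 9p + (-2)(1−p) = 11p − 2.
Setting these equal: −10p + 3 = 11p − 2 ⇒ −21p = -5 ⇒ p = 5/21, and the value is (-10)·(5/21) + 3 = 13/21.
For the keeper: with q = P(Near), equating Low's and High's payoffs gives −16q + 9 = 5q − 2 ⇒ q = 11/21.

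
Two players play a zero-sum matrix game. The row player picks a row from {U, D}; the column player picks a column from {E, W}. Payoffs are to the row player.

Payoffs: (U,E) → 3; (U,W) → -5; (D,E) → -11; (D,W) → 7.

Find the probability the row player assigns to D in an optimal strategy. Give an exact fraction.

Row minima: U → -5, D → -11; maximin = -5.
Column maxima: E → 3, W → 7; minimax = 3.
-5 ≠ 3, so there is no saddle point; optimal play is mixed.
Let the row player play U with probability p. Expected payoff against E: 3p + (-11)(1−p) = 14p − 11; against W: (-5)p + 7(1−p) = −12p + 7.
Setting these equal: 14p − 11 = −12p + 7 ⇒ 26p = 18 ⇒ p = 9/13, and the value is (14)·(9/13) − 11 = -17/13.
For the column player: with q = P(E), equating U's and D's payoffs gives 8q − 5 = −18q + 7 ⇒ q = 6/13.

4/13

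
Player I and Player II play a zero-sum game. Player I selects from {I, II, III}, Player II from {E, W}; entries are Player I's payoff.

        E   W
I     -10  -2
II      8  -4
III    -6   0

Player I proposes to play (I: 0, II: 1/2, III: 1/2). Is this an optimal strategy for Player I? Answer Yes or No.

No

Against E this mix gives (1/2)·8 + (1/2)·(-6) = 1.
Against W this mix gives (1/2)·(-4) + (1/2)·0 = -2.
Player II will play W, holding Player I to -2. Shifting weight toward the row that does better against W would raise this floor (the equalizing mix achieves -4/3 against both W and E), so the proposed strategy is not optimal.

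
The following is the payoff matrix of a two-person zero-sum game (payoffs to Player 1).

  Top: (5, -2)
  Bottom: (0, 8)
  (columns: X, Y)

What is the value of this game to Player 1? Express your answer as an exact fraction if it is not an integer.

Row minima: Top → -2, Bottom → 0; maximin = 0.
Column maxima: X → 5, Y → 8; minimax = 5.
0 ≠ 5, so there is no saddle point; optimal play is mixed.
Let Player 1 play Top with probability p. Expected payoff against X: 5p + 0(1−p) = 5p; against Y: (-2)p + 8(1−p) = −10p + 8.
Setting these equal: 5p = −10p + 8 ⇒ 15p = 8 ⇒ p = 8/15, and the value is (5)·(8/15) = 8/3.
For Player 2: with q = P(X), equating Top's and Bottom's payoffs gives 7q − 2 = −8q + 8 ⇒ q = 2/3.

8/3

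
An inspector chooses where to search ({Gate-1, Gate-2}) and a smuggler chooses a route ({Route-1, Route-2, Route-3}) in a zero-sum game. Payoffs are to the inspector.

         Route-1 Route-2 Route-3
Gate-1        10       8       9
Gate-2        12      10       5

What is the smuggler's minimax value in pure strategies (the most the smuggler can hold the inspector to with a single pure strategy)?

Column maxima: Route-1 → 12, Route-2 → 10, Route-3 → 9.
The smallest of these is 9.

9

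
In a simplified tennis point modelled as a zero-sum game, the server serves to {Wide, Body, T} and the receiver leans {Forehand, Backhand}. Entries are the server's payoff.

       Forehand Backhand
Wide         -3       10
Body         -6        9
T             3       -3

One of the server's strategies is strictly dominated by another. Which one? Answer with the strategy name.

Wide gives a strictly higher payoff than Body against every column: -3 > -6, 10 > 9.
So Body is strictly dominated and the server never plays it.

Body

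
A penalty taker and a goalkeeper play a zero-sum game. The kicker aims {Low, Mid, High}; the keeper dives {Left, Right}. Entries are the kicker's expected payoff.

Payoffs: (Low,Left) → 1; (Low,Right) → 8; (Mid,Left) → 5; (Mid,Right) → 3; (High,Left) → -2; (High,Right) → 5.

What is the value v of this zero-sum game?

37/9

Row minima: Low → 1, Mid → 3, High → -2; maximin = 3.
Column maxima: Left → 5, Right → 8; minimax = 5.
3 ≠ 5, so there is no saddle point; optimal play is mixed.
High is strictly dominated by Low, so the kicker never plays it.
On the remaining 2×2 (Low, Mid vs Left, Right):
Let the kicker play Low with probability p. Expected payoff against Left: 1p + 5(1−p) = −4p + 5; against Right: 8p + 3(1−p) = 5p + 3.
Setting these equal: −4p + 5 = 5p + 3 ⇒ −9p = -2 ⇒ p = 2/9, and the value is (-4)·(2/9) + 5 = 37/9.
For the keeper: with q = P(Left), equating Low's and Mid's payoffs gives −7q + 8 = 2q + 3 ⇒ q = 5/9.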